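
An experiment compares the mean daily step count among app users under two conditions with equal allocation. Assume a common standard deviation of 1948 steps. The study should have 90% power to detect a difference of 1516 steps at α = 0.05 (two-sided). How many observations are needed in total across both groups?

For two equal groups, n per group = 2·((z_{α/2} + z_β)·σ/δ)².
z_{α/2} = 1.960; z_β = 1.282 (power 90%).
n = 2 × (3.242 × 1948 / 1516)² = 2 × 17.35 = 34.70
Round up: n = 35 per group.
Total across both groups: 2 × 35 = 70.

70 total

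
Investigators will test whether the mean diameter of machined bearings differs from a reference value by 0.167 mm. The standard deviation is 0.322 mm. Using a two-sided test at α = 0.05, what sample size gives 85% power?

For a one-sample z-test, n = ((z_{α/2} + z_β)·σ/δ)².
z_{α/2} = 1.960 (two-sided α = 0.05); z_β = 1.036 (power 85% → β = 0.15).
n = (2.996 × 0.322 / 0.167)² = 33.37
Round up: n = 34.

34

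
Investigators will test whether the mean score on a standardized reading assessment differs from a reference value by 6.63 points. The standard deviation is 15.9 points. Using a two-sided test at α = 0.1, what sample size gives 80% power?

36

For a one-sample z-test, n = ((z_{α/2} + z_β)·σ/δ)².
z_{α/2} = 1.645 (two-sided α = 0.1); z_β = 0.842 (power 80% → β = 0.2).
n = (2.487 × 15.9 / 6.63)² = 35.57
Round up: n = 36.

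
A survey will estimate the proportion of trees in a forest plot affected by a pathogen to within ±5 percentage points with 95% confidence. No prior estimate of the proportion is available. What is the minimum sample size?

For a proportion with margin E = 0.05 at 95% confidence, z = 1.960.
With no prior estimate, use p = 0.5, which maximizes p(1−p) at 0.25.
n = 0.25 × (z/E)² = 0.25 × (1.960/0.05)² = 384.16
Round up: n = 385.

385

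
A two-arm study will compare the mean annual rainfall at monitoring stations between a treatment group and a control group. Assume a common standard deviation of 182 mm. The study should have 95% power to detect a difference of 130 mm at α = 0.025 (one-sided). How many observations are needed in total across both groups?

102 total

For two equal groups, n per group = 2·((z_α + z_β)·σ/δ)².
z_α = 1.960; z_β = 1.645 (power 95%).
n = 2 × (3.605 × 182 / 130)² = 2 × 25.47 = 50.94
Round up: n = 51 per group.
Total across both groups: 2 × 51 = 102.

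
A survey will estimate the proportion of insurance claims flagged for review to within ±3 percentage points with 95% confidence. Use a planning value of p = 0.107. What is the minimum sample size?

For a proportion with margin E = 0.03 at 95% confidence, z = 1.960.
n = p̂(1−p̂)(z/E)² = 0.107 × 0.893 × (1.960/0.03)² = 407.85
Round up: n = 408.

408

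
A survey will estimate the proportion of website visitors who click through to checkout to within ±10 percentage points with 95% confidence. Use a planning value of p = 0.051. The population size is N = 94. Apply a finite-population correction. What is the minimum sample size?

n = 16

For a proportion with margin E = 0.1 at 95% confidence, z = 1.960.
n = p̂(1−p̂)(z/E)² = 0.051 × 0.949 × (1.960/0.1)² = 18.59 — call this n₀.
Finite-population correction with N = 94: n = n₀ / (1 + (n₀−1)/N) = 18.59 / 1.187 = 15.66
Round up: n = 16.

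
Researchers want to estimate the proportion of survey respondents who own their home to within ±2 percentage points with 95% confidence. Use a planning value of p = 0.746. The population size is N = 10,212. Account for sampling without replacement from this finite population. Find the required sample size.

1545

For a proportion with margin E = 0.02 at 95% confidence, z = 1.960.
n = p̂(1−p̂)(z/E)² = 0.746 × 0.254 × (1.960/0.02)² = 1819.80 — call this n₀.
Finite-population correction with N = 10,212: n = n₀ / (1 + (n₀−1)/N) = 1819.80 / 1.178 = 1544.82
Round up: n = 1545.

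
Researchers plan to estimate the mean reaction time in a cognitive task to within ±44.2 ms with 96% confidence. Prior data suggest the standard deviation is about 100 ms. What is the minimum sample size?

For a mean, the margin of error is E = z·σ/√n, so n = (zσ/E)².
At 96% confidence, z = 2.054.
n = (2.054 × 100 / 44.2)² = 21.60
Round up: n = 22.

22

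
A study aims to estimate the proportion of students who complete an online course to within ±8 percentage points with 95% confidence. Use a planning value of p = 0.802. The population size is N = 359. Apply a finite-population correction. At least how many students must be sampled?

n = 76

For a proportion with margin E = 0.08 at 95% confidence, z = 1.960.
n = p̂(1−p̂)(z/E)² = 0.802 × 0.198 × (1.960/0.08)² = 95.32 — call this n₀.
Finite-population correction with N = 359: n = n₀ / (1 + (n₀−1)/N) = 95.32 / 1.263 = 75.47
Round up: n = 76.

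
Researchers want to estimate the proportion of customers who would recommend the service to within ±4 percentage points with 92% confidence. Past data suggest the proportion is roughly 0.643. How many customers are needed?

For a proportion with margin E = 0.04 at 92% confidence, z = 1.751.
n = p̂(1−p̂)(z/E)² = 0.643 × 0.357 × (1.751/0.04)² = 439.88
Round up: n = 440.

n = 440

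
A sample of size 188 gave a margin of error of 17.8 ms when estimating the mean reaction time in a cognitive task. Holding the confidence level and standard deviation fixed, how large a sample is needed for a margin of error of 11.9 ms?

Margin of error scales as 1/√n, so n₂ = n₁·(E₁/E₂)².
n₂ = 188 × (17.8/11.9)² = 188 × 2.237 = 420.56
Round up: n₂ = 421.

n = 421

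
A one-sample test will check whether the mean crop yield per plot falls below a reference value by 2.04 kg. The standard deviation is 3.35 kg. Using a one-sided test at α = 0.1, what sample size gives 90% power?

For a one-sample z-test, n = ((z_α + z_β)·σ/δ)².
z_α = 1.282 (one-sided α = 0.1); z_β = 1.282 (power 90% → β = 0.1).
n = (2.564 × 3.35 / 2.04)² = 17.73
Round up: n = 18.

18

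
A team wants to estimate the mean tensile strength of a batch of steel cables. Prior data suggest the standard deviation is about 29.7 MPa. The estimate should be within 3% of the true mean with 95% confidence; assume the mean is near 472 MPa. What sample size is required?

17

For a mean, the margin of error is E = z·σ/√n, so n = (zσ/E)².
At 95% confidence, z = 1.960.
E = 3% of 472 = 14.16 MPa.
n = (1.960 × 29.7 / 14.16)² = 16.90
Round up: n = 17.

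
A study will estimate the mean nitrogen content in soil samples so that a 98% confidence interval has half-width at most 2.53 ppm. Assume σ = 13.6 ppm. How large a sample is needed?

n = 157

For a mean, the margin of error is E = z·σ/√n, so n = (zσ/E)².
At 98% confidence, z = 2.326.
n = (2.326 × 13.6 / 2.53)² = 156.33
Round up: n = 157.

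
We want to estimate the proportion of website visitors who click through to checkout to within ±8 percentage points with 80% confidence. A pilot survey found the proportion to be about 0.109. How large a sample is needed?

For a proportion with margin E = 0.08 at 80% confidence, z = 1.282.
n = p̂(1−p̂)(z/E)² = 0.109 × 0.891 × (1.282/0.08)² = 24.94
Round up: n = 25.

25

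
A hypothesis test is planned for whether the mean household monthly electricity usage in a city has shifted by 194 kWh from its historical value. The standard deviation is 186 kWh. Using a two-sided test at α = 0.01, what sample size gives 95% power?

17

For a one-sample z-test, n = ((z_{α/2} + z_β)·σ/δ)².
z_{α/2} = 2.576 (two-sided α = 0.01); z_β = 1.645 (power 95% → β = 0.05).
n = (4.221 × 186 / 194)² = 16.38
Round up: n = 17.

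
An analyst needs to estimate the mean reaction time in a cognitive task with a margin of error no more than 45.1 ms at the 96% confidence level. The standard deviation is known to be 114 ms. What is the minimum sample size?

For a mean, the margin of error is E = z·σ/√n, so n = (zσ/E)².
At 96% confidence, z = 2.054.
n = (2.054 × 114 / 45.1)² = 26.96
Round up: n = 27.

n = 27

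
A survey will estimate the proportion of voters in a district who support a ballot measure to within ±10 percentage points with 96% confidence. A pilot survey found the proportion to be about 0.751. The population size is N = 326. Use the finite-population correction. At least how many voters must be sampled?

64

For a proportion with margin E = 0.1 at 96% confidence, z = 2.054.
n = p̂(1−p̂)(z/E)² = 0.751 × 0.249 × (2.054/0.1)² = 78.89 — call this n₀.
Finite-population correction with N = 326: n = n₀ / (1 + (n₀−1)/N) = 78.89 / 1.239 = 63.67
Round up: n = 64.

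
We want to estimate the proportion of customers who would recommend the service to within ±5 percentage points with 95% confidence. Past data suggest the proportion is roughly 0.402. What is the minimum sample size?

For a proportion with margin E = 0.05 at 95% confidence, z = 1.960.
n = p̂(1−p̂)(z/E)² = 0.402 × 0.598 × (1.960/0.05)² = 369.40
Round up: n = 370.

370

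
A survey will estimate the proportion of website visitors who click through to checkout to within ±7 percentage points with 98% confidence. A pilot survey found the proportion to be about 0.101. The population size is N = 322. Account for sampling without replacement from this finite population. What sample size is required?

For a proportion with margin E = 0.07 at 98% confidence, z = 2.326.
n = p̂(1−p̂)(z/E)² = 0.101 × 0.899 × (2.326/0.07)² = 100.25 — call this n₀.
Finite-population correction with N = 322: n = n₀ / (1 + (n₀−1)/N) = 100.25 / 1.308 = 76.64
Round up: n = 77.

77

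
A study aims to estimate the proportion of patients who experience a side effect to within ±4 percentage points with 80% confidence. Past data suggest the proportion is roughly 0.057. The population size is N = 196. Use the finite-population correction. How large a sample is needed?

For a proportion with margin E = 0.04 at 80% confidence, z = 1.282.
n = p̂(1−p̂)(z/E)² = 0.057 × 0.943 × (1.282/0.04)² = 55.21 — call this n₀.
Finite-population correction with N = 196: n = n₀ / (1 + (n₀−1)/N) = 55.21 / 1.277 = 43.23
Round up: n = 44.

n = 44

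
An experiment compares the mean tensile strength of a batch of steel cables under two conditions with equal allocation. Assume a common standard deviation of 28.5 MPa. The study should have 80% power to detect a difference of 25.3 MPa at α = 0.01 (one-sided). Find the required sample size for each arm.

For two equal groups, n per group = 2·((z_α + z_β)·σ/δ)².
z_α = 2.326; z_β = 0.842 (power 80%).
n = 2 × (3.168 × 28.5 / 25.3)² = 2 × 12.74 = 25.48
Round up: n = 26 per group.

26 per group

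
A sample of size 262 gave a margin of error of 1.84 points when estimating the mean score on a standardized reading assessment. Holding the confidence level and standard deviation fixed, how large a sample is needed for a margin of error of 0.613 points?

2361

Margin of error scales as 1/√n, so n₂ = n₁·(E₁/E₂)².
n₂ = 262 × (1.84/0.613)² = 262 × 9.01 = 2360.62
Round up: n₂ = 2361.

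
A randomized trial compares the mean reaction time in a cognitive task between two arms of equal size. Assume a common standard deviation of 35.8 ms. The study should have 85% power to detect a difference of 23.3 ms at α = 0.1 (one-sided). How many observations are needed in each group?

26 per group

For two equal groups, n per group = 2·((z_α + z_β)·σ/δ)².
z_α = 1.282; z_β = 1.036 (power 85%).
n = 2 × (2.318 × 35.8 / 23.3)² = 2 × 12.68 = 25.36
Round up: n = 26 per group.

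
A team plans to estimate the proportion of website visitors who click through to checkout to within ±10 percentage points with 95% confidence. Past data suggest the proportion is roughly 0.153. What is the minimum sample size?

n = 50

For a proportion with margin E = 0.1 at 95% confidence, z = 1.960.
n = p̂(1−p̂)(z/E)² = 0.153 × 0.847 × (1.960/0.1)² = 49.78
Round up: n = 50.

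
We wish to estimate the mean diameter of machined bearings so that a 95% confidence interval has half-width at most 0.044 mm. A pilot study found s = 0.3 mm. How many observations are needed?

For a mean, the margin of error is E = z·σ/√n, so n = (zσ/E)².
At 95% confidence, z = 1.960.
n = (1.960 × 0.3 / 0.044)² = 178.59
Round up: n = 179.

n = 179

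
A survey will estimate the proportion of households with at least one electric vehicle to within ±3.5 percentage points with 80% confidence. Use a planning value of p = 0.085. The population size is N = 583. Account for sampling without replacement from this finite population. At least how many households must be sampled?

For a proportion with margin E = 0.035 at 80% confidence, z = 1.282.
n = p̂(1−p̂)(z/E)² = 0.085 × 0.915 × (1.282/0.035)² = 104.35 — call this n₀.
Finite-population correction with N = 583: n = n₀ / (1 + (n₀−1)/N) = 104.35 / 1.177 = 88.66
Round up: n = 89.

n = 89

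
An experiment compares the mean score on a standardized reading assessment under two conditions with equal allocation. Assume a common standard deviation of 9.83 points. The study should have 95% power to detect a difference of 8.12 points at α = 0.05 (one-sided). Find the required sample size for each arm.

32 per group

For two equal groups, n per group = 2·((z_α + z_β)·σ/δ)².
z_α = 1.645; z_β = 1.645 (power 95%).
n = 2 × (3.290 × 9.83 / 8.12)² = 2 × 15.86 = 31.72
Round up: n = 32 per group.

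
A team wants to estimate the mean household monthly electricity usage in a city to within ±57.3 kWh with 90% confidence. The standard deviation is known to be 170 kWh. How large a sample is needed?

24

For a mean, the margin of error is E = z·σ/√n, so n = (zσ/E)².
At 90% confidence, z = 1.645.
n = (1.645 × 170 / 57.3)² = 23.82
Round up: n = 24.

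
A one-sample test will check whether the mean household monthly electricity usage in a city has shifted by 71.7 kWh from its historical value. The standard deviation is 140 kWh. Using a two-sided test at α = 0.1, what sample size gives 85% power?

For a one-sample z-test, n = ((z_{α/2} + z_β)·σ/δ)².
z_{α/2} = 1.645 (two-sided α = 0.1); z_β = 1.036 (power 85% → β = 0.15).
n = (2.681 × 140 / 71.7)² = 27.40
Round up: n = 28.

28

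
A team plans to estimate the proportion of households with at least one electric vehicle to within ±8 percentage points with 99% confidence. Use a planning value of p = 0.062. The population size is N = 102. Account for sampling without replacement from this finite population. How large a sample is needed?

For a proportion with margin E = 0.08 at 99% confidence, z = 2.576.
n = p̂(1−p̂)(z/E)² = 0.062 × 0.938 × (2.576/0.08)² = 60.30 — call this n₀.
Finite-population correction with N = 102: n = n₀ / (1 + (n₀−1)/N) = 60.30 / 1.581 = 38.14
Round up: n = 39.

39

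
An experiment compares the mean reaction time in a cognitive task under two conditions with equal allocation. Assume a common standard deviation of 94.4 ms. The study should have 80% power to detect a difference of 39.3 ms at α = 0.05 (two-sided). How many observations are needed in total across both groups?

182 total

For two equal groups, n per group = 2·((z_{α/2} + z_β)·σ/δ)².
z_{α/2} = 1.960; z_β = 0.842 (power 80%).
n = 2 × (2.802 × 94.4 / 39.3)² = 2 × 45.30 = 90.60
Round up: n = 91 per group.
Total across both groups: 2 × 91 = 182.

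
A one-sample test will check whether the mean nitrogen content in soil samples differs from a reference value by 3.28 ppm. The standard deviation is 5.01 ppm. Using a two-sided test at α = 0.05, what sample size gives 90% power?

For a one-sample z-test, n = ((z_{α/2} + z_β)·σ/δ)².
z_{α/2} = 1.960 (two-sided α = 0.05); z_β = 1.282 (power 90% → β = 0.1).
n = (3.242 × 5.01 / 3.28)² = 24.52
Round up: n = 25.

n = 25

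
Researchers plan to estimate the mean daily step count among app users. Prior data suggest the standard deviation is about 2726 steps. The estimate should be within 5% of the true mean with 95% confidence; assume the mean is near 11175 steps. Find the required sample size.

n = 92

For a mean, the margin of error is E = z·σ/√n, so n = (zσ/E)².
At 95% confidence, z = 1.960.
E = 5% of 11175 = 558.8 steps.
n = (1.960 × 2726 / 558.8)² = 91.44
Round up: n = 92.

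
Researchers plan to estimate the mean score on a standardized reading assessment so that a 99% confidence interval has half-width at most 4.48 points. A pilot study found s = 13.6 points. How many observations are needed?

For a mean, the margin of error is E = z·σ/√n, so n = (zσ/E)².
At 99% confidence, z = 2.576.
n = (2.576 × 13.6 / 4.48)² = 61.15
Round up: n = 62.

62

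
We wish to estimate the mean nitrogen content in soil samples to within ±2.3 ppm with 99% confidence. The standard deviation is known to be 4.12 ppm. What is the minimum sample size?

For a mean, the margin of error is E = z·σ/√n, so n = (zσ/E)².
At 99% confidence, z = 2.576.
n = (2.576 × 4.12 / 2.3)² = 21.29
Round up: n = 22.

22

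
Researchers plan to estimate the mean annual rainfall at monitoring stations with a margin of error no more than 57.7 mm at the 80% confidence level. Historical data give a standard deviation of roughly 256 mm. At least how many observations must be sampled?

33

For a mean, the margin of error is E = z·σ/√n, so n = (zσ/E)².
At 80% confidence, z = 1.282.
n = (1.282 × 256 / 57.7)² = 32.35
Round up: n = 33.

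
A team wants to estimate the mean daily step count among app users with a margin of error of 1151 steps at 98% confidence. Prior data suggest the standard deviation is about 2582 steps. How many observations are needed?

28

For a mean, the margin of error is E = z·σ/√n, so n = (zσ/E)².
At 98% confidence, z = 2.326.
n = (2.326 × 2582 / 1151)² = 27.23
Round up: n = 28.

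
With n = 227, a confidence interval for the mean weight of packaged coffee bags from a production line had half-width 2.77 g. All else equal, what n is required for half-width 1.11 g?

1414

Margin of error scales as 1/√n, so n₂ = n₁·(E₁/E₂)².
n₂ = 227 × (2.77/1.11)² = 227 × 6.227 = 1413.53
Round up: n₂ = 1414.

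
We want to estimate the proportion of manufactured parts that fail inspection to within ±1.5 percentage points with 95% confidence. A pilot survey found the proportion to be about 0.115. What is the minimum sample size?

For a proportion with margin E = 0.015 at 95% confidence, z = 1.960.
n = p̂(1−p̂)(z/E)² = 0.115 × 0.885 × (1.960/0.015)² = 1737.68
Round up: n = 1738.

n = 1738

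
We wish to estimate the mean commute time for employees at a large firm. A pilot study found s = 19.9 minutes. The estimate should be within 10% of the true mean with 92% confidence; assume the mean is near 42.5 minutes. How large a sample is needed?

For a mean, the margin of error is E = z·σ/√n, so n = (zσ/E)².
At 92% confidence, z = 1.751.
E = 10% of 42.5 = 4.25 minutes.
n = (1.751 × 19.9 / 4.25)² = 67.22
Round up: n = 68.

68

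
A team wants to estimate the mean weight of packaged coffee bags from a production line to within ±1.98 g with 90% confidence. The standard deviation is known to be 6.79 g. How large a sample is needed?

n = 32

For a mean, the margin of error is E = z·σ/√n, so n = (zσ/E)².
At 90% confidence, z = 1.645.
n = (1.645 × 6.79 / 1.98)² = 31.82
Round up: n = 32.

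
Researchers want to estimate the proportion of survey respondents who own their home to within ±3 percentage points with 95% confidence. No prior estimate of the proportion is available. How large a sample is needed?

1068

For a proportion with margin E = 0.03 at 95% confidence, z = 1.960.
With no prior estimate, use p = 0.5, which maximizes p(1−p) at 0.25.
n = 0.25 × (z/E)² = 0.25 × (1.960/0.03)² = 1067.11
Round up: n = 1068.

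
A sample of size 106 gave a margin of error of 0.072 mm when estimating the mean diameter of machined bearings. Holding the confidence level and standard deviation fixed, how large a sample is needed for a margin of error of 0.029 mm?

654

Margin of error scales as 1/√n, so n₂ = n₁·(E₁/E₂)².
n₂ = 106 × (0.072/0.029)² = 106 × 6.164 = 653.38
Round up: n₂ = 654.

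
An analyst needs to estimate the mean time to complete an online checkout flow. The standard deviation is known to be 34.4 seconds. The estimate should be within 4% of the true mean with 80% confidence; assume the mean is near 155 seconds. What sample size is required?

For a mean, the margin of error is E = z·σ/√n, so n = (zσ/E)².
At 80% confidence, z = 1.282.
E = 4% of 155 = 6.2 seconds.
n = (1.282 × 34.4 / 6.2)² = 50.60
Round up: n = 51.

n = 51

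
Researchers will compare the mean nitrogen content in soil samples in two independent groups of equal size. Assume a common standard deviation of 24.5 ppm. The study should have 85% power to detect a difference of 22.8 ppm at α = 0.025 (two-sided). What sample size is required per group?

For two equal groups, n per group = 2·((z_{α/2} + z_β)·σ/δ)².
z_{α/2} = 2.241; z_β = 1.036 (power 85%).
n = 2 × (3.277 × 24.5 / 22.8)² = 2 × 12.40 = 24.80
Round up: n = 25 per group.

25 per group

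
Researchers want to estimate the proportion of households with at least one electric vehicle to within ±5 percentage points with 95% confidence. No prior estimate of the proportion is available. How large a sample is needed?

For a proportion with margin E = 0.05 at 95% confidence, z = 1.960.
With no prior estimate, use p = 0.5, which maximizes p(1−p) at 0.25.
n = 0.25 × (z/E)² = 0.25 × (1.960/0.05)² = 384.16
Round up: n = 385.

385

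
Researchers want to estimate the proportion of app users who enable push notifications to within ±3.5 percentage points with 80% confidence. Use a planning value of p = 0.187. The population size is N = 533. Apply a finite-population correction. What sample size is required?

148

For a proportion with margin E = 0.035 at 80% confidence, z = 1.282.
n = p̂(1−p̂)(z/E)² = 0.187 × 0.813 × (1.282/0.035)² = 203.97 — call this n₀.
Finite-population correction with N = 533: n = n₀ / (1 + (n₀−1)/N) = 203.97 / 1.381 = 147.70
Round up: n = 148.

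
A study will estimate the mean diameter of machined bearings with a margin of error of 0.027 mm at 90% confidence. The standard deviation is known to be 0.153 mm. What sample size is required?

For a mean, the margin of error is E = z·σ/√n, so n = (zσ/E)².
At 90% confidence, z = 1.645.
n = (1.645 × 0.153 / 0.027)² = 86.89
Round up: n = 87.

87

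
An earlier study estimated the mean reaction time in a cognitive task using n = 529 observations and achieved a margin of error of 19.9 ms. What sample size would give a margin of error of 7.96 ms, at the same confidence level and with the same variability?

3307

Margin of error scales as 1/√n, so n₂ = n₁·(E₁/E₂)².
n₂ = 529 × (19.9/7.96)² = 529 × 6.25 = 3306.25
Round up: n₂ = 3307.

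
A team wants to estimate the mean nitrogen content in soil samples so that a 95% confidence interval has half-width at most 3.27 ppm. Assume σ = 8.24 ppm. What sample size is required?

25

For a mean, the margin of error is E = z·σ/√n, so n = (zσ/E)².
At 95% confidence, z = 1.960.
n = (1.960 × 8.24 / 3.27)² = 24.39
Round up: n = 25.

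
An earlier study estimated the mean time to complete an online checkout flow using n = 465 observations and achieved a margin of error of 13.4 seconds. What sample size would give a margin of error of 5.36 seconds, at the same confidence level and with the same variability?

2907

Margin of error scales as 1/√n, so n₂ = n₁·(E₁/E₂)².
n₂ = 465 × (13.4/5.36)² = 465 × 6.25 = 2906.25
Round up: n₂ = 2907.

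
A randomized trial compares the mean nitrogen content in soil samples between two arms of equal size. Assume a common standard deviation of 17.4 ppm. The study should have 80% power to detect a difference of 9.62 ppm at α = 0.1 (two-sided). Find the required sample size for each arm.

41 per group

For two equal groups, n per group = 2·((z_{α/2} + z_β)·σ/δ)².
z_{α/2} = 1.645; z_β = 0.842 (power 80%).
n = 2 × (2.487 × 17.4 / 9.62)² = 2 × 20.23 = 40.46
Round up: n = 41 per group.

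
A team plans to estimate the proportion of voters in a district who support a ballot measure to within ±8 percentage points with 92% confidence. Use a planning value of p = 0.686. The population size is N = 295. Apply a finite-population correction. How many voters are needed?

77

For a proportion with margin E = 0.08 at 92% confidence, z = 1.751.
n = p̂(1−p̂)(z/E)² = 0.686 × 0.314 × (1.751/0.08)² = 103.19 — call this n₀.
Finite-population correction with N = 295: n = n₀ / (1 + (n₀−1)/N) = 103.19 / 1.346 = 76.66
Round up: n = 77.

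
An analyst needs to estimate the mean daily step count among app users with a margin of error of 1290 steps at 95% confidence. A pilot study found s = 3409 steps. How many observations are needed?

27

For a mean, the margin of error is E = z·σ/√n, so n = (zσ/E)².
At 95% confidence, z = 1.960.
n = (1.960 × 3409 / 1290)² = 26.83
Round up: n = 27.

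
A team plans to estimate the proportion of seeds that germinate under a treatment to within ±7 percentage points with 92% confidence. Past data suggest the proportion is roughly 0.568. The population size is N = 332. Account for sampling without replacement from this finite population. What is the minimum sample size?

106

For a proportion with margin E = 0.07 at 92% confidence, z = 1.751.
n = p̂(1−p̂)(z/E)² = 0.568 × 0.432 × (1.751/0.07)² = 153.54 — call this n₀.
Finite-population correction with N = 332: n = n₀ / (1 + (n₀−1)/N) = 153.54 / 1.459 = 105.24
Round up: n = 106.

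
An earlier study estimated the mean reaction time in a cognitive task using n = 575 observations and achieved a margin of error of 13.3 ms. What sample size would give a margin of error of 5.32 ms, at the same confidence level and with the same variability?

Margin of error scales as 1/√n, so n₂ = n₁·(E₁/E₂)².
n₂ = 575 × (13.3/5.32)² = 575 × 6.25 = 3593.75
Round up: n₂ = 3594.

3594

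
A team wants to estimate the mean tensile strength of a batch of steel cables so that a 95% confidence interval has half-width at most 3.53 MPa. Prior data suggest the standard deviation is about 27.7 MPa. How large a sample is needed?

237

For a mean, the margin of error is E = z·σ/√n, so n = (zσ/E)².
At 95% confidence, z = 1.960.
n = (1.960 × 27.7 / 3.53)² = 236.55
Round up: n = 237.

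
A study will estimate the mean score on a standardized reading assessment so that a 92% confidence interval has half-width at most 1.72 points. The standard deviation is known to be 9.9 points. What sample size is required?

102

For a mean, the margin of error is E = z·σ/√n, so n = (zσ/E)².
At 92% confidence, z = 1.751.
n = (1.751 × 9.9 / 1.72)² = 101.57
Round up: n = 102.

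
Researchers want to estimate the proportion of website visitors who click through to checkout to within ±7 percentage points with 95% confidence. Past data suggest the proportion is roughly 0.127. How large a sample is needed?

87

For a proportion with margin E = 0.07 at 95% confidence, z = 1.960.
n = p̂(1−p̂)(z/E)² = 0.127 × 0.873 × (1.960/0.07)² = 86.92
Round up: n = 87.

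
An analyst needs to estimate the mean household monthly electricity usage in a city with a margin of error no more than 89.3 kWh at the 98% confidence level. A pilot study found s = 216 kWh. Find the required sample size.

32

For a mean, the margin of error is E = z·σ/√n, so n = (zσ/E)².
At 98% confidence, z = 2.326.
n = (2.326 × 216 / 89.3)² = 31.65
Round up: n = 32.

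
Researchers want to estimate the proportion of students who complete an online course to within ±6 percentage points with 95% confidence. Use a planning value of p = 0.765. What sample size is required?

n = 192

For a proportion with margin E = 0.06 at 95% confidence, z = 1.960.
n = p̂(1−p̂)(z/E)² = 0.765 × 0.235 × (1.960/0.06)² = 191.84
Round up: n = 192.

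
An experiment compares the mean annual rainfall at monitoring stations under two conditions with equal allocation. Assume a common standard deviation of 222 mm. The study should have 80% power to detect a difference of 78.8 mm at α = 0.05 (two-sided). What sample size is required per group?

For two equal groups, n per group = 2·((z_{α/2} + z_β)·σ/δ)².
z_{α/2} = 1.960; z_β = 0.842 (power 80%).
n = 2 × (2.802 × 222 / 78.8)² = 2 × 62.31 = 124.62
Round up: n = 125 per group.

125 per group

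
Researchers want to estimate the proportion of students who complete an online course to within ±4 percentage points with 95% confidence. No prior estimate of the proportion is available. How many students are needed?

601

For a proportion with margin E = 0.04 at 95% confidence, z = 1.960.
With no prior estimate, use p = 0.5, which maximizes p(1−p) at 0.25.
n = 0.25 × (z/E)² = 0.25 × (1.960/0.04)² = 600.25
Round up: n = 601.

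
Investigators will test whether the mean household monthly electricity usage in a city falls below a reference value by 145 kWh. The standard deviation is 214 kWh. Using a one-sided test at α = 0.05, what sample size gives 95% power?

For a one-sample z-test, n = ((z_α + z_β)·σ/δ)².
z_α = 1.645 (one-sided α = 0.05); z_β = 1.645 (power 95% → β = 0.05).
n = (3.290 × 214 / 145)² = 23.58
Round up: n = 24.

24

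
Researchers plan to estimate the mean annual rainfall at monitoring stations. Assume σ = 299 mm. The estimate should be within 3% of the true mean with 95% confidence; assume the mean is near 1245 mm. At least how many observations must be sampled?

For a mean, the margin of error is E = z·σ/√n, so n = (zσ/E)².
At 95% confidence, z = 1.960.
E = 3% of 1245 = 37.35 mm.
n = (1.960 × 299 / 37.35)² = 246.19
Round up: n = 247.

247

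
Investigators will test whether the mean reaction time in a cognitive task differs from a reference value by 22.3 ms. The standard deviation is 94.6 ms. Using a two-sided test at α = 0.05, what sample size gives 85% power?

For a one-sample z-test, n = ((z_{α/2} + z_β)·σ/δ)².
z_{α/2} = 1.960 (two-sided α = 0.05); z_β = 1.036 (power 85% → β = 0.15).
n = (2.996 × 94.6 / 22.3)² = 161.53
Round up: n = 162.

162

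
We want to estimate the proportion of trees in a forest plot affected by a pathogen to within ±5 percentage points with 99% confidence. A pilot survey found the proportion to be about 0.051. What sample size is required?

For a proportion with margin E = 0.05 at 99% confidence, z = 2.576.
n = p̂(1−p̂)(z/E)² = 0.051 × 0.949 × (2.576/0.05)² = 128.47
Round up: n = 129.

n = 129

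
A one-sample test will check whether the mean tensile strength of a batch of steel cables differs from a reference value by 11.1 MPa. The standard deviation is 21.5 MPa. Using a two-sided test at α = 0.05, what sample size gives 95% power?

For a one-sample z-test, n = ((z_{α/2} + z_β)·σ/δ)².
z_{α/2} = 1.960 (two-sided α = 0.05); z_β = 1.645 (power 95% → β = 0.05).
n = (3.605 × 21.5 / 11.1)² = 48.76
Round up: n = 49.

49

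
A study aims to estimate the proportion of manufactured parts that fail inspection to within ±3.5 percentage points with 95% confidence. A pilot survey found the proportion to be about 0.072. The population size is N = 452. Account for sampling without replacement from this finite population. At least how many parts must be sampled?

For a proportion with margin E = 0.035 at 95% confidence, z = 1.960.
n = p̂(1−p̂)(z/E)² = 0.072 × 0.928 × (1.960/0.035)² = 209.53 — call this n₀.
Finite-population correction with N = 452: n = n₀ / (1 + (n₀−1)/N) = 209.53 / 1.461 = 143.42
Round up: n = 144.

144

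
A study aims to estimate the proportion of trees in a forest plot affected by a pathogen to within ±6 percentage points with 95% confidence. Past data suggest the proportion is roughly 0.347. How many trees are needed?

For a proportion with margin E = 0.06 at 95% confidence, z = 1.960.
n = p̂(1−p̂)(z/E)² = 0.347 × 0.653 × (1.960/0.06)² = 241.80
Round up: n = 242.

242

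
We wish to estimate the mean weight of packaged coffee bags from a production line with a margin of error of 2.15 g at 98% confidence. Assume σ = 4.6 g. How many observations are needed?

25

For a mean, the margin of error is E = z·σ/√n, so n = (zσ/E)².
At 98% confidence, z = 2.326.
n = (2.326 × 4.6 / 2.15)² = 24.77
Round up: n = 25.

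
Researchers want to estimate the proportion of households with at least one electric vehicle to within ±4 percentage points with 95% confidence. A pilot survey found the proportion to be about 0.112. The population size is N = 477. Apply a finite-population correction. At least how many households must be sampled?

160

For a proportion with margin E = 0.04 at 95% confidence, z = 1.960.
n = p̂(1−p̂)(z/E)² = 0.112 × 0.888 × (1.960/0.04)² = 238.79 — call this n₀.
Finite-population correction with N = 477: n = n₀ / (1 + (n₀−1)/N) = 238.79 / 1.499 = 159.30
Round up: n = 160.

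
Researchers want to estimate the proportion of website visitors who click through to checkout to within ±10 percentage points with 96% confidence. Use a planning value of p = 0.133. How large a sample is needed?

For a proportion with margin E = 0.1 at 96% confidence, z = 2.054.
n = p̂(1−p̂)(z/E)² = 0.133 × 0.867 × (2.054/0.1)² = 48.65
Round up: n = 49.

n = 49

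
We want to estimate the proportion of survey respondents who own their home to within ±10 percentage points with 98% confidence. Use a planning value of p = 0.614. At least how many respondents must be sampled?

For a proportion with margin E = 0.1 at 98% confidence, z = 2.326.
n = p̂(1−p̂)(z/E)² = 0.614 × 0.386 × (2.326/0.1)² = 128.23
Round up: n = 129.

n = 129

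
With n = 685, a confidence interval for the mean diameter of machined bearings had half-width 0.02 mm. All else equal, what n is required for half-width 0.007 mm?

Margin of error scales as 1/√n, so n₂ = n₁·(E₁/E₂)².
n₂ = 685 × (0.02/0.007)² = 685 × 8.163 = 5591.65
Round up: n₂ = 5592.

n = 5592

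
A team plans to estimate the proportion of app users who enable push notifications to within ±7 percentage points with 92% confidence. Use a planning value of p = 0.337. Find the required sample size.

n = 140

For a proportion with margin E = 0.07 at 92% confidence, z = 1.751.
n = p̂(1−p̂)(z/E)² = 0.337 × 0.663 × (1.751/0.07)² = 139.80
Round up: n = 140.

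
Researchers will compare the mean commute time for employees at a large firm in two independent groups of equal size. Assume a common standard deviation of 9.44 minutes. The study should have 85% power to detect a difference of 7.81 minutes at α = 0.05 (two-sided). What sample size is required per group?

27 per group

For two equal groups, n per group = 2·((z_{α/2} + z_β)·σ/δ)².
z_{α/2} = 1.960; z_β = 1.036 (power 85%).
n = 2 × (2.996 × 9.44 / 7.81)² = 2 × 13.11 = 26.22
Round up: n = 27 per group.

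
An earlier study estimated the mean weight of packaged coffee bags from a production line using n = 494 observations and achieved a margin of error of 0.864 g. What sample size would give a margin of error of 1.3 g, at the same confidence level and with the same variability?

219

Margin of error scales as 1/√n, so n₂ = n₁·(E₁/E₂)².
n₂ = 494 × (0.864/1.3)² = 494 × 0.4417 = 218.20
Round up: n₂ = 219.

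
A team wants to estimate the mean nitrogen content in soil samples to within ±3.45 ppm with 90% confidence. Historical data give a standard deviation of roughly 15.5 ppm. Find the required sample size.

For a mean, the margin of error is E = z·σ/√n, so n = (zσ/E)².
At 90% confidence, z = 1.645.
n = (1.645 × 15.5 / 3.45)² = 54.62
Round up: n = 55.

n = 55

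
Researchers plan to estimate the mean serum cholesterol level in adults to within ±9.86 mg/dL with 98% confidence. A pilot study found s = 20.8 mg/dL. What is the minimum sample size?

For a mean, the margin of error is E = z·σ/√n, so n = (zσ/E)².
At 98% confidence, z = 2.326.
n = (2.326 × 20.8 / 9.86)² = 24.08
Round up: n = 25.

25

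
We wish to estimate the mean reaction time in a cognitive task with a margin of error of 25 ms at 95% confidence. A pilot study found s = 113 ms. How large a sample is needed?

79

For a mean, the margin of error is E = z·σ/√n, so n = (zσ/E)².
At 95% confidence, z = 1.960.
n = (1.960 × 113 / 25)² = 78.49
Round up: n = 79.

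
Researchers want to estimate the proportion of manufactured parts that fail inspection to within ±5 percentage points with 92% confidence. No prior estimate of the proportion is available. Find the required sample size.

307

For a proportion with margin E = 0.05 at 92% confidence, z = 1.751.
With no prior estimate, use p = 0.5, which maximizes p(1−p) at 0.25.
n = 0.25 × (z/E)² = 0.25 × (1.751/0.05)² = 306.60
Round up: n = 307.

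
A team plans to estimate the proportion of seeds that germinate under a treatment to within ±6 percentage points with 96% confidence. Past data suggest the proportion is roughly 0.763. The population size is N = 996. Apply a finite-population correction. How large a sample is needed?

n = 175

For a proportion with margin E = 0.06 at 96% confidence, z = 2.054.
n = p̂(1−p̂)(z/E)² = 0.763 × 0.237 × (2.054/0.06)² = 211.92 — call this n₀.
Finite-population correction with N = 996: n = n₀ / (1 + (n₀−1)/N) = 211.92 / 1.212 = 174.85
Round up: n = 175.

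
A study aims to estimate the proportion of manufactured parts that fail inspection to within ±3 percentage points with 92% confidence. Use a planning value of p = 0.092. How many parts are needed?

285

For a proportion with margin E = 0.03 at 92% confidence, z = 1.751.
n = p̂(1−p̂)(z/E)² = 0.092 × 0.908 × (1.751/0.03)² = 284.58
Round up: n = 285.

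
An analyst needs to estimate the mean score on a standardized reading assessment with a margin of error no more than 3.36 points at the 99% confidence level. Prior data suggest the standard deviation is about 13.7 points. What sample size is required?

For a mean, the margin of error is E = z·σ/√n, so n = (zσ/E)².
At 99% confidence, z = 2.576.
n = (2.576 × 13.7 / 3.36)² = 110.32
Round up: n = 111.

111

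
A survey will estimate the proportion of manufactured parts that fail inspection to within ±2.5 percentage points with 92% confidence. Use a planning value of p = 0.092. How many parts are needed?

For a proportion with margin E = 0.025 at 92% confidence, z = 1.751.
n = p̂(1−p̂)(z/E)² = 0.092 × 0.908 × (1.751/0.025)² = 409.79
Round up: n = 410.

n = 410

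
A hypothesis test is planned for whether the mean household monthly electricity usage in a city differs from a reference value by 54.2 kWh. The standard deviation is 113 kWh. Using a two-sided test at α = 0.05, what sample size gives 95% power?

For a one-sample z-test, n = ((z_{α/2} + z_β)·σ/δ)².
z_{α/2} = 1.960 (two-sided α = 0.05); z_β = 1.645 (power 95% → β = 0.05).
n = (3.605 × 113 / 54.2)² = 56.49
Round up: n = 57.

57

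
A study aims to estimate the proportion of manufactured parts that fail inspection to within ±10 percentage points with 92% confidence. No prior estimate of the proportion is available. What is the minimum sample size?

77

For a proportion with margin E = 0.1 at 92% confidence, z = 1.751.
With no prior estimate, use p = 0.5, which maximizes p(1−p) at 0.25.
n = 0.25 × (z/E)² = 0.25 × (1.751/0.1)² = 76.65
Round up: n = 77.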